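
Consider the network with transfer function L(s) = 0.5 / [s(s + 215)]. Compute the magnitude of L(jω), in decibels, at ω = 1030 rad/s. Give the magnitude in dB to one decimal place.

-126.7 dB

|j1030 + 215| = √(1030² + 215²) = 1052
|j1030| = 1030
|L(j1030)| = 0.5 / (1052 × 1030) = 4.6135e-07
20 log₁₀(4.6135e-07) = -126.72 dB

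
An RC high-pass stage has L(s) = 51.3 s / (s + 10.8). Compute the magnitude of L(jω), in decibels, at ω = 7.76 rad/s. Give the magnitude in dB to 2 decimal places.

29.52 dB

|j7.76| = 7.76
|j7.76 + 10.8| = √(7.76² + 10.8²) = 13.3
|L(j7.76)| = 51.3 × 7.76 / 13.3 = 29.934
20 log₁₀(29.934) = 29.523 dB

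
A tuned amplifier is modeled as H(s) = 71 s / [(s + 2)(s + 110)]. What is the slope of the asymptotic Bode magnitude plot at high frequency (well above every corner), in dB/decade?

-20 dB/decade

With 1 zero and 2 poles, the high-frequency asymptotic slope is 20 × (1 − 2) = -20 dB/decade.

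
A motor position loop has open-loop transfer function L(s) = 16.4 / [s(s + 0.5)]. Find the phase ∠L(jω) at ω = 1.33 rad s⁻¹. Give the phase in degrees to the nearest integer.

∠(j1.33 + 0.5) = arctan(1.33/0.5) = 69.40°
∠(j1.33) = 90.00°
∠L(j1.33) = − (69.40° + 90.00°) = -159.40°

-159 deg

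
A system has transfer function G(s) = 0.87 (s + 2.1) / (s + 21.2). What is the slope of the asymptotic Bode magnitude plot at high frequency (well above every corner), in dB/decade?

With 1 zero and 1 pole, the high-frequency asymptotic slope is 20 × (1 − 1) = 0 dB/decade.

0 dB/decade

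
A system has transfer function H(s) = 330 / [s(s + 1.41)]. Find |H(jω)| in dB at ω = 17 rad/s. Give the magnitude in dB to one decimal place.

|j17 + 1.41| = √(17² + 1.41²) = 17.06
|j17| = 17
|H(j17)| = 330 / (17.06 × 17) = 1.138
20 log₁₀(1.138) = 1.12 dB

1.1 dB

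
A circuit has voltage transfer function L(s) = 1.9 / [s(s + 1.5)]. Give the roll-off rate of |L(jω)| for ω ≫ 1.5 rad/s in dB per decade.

With 0 zeros and 2 poles, the high-frequency asymptotic slope is 20 × (0 − 2) = -40 dB/decade.

-40 dB/decade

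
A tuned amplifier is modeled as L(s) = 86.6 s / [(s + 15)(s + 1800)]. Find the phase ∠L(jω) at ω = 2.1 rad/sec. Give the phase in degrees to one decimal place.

∠(j2.1) = 90.00°
∠(j2.1 + 15) = arctan(2.1/15) = 7.97°
∠(j2.1 + 1800) = arctan(2.1/1800) = 0.07°
∠L(j2.1) = 90.00° − (7.97° + 0.07°) = 81.96°

82.0°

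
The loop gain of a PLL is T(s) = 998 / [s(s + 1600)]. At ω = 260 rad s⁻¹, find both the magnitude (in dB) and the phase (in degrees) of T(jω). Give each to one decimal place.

|j260 + 1600| = √(260² + 1600²) = 1621
|j260| = 260
|T(j260)| = 998 / (1621 × 260) = 0.002368
20 log₁₀(0.002368) = -52.51 dB
∠(j260 + 1600) = arctan(260/1600) = 9.23°
∠(j260) = 90.00°
∠T(j260) = − (9.23° + 90.00°) = -99.23°

|T| = -52.5 dB, ∠T = -99.2°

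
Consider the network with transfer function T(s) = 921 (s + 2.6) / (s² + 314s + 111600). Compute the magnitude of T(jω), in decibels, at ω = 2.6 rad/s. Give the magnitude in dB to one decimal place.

-30.4 dB

|j2.6 + 2.6| = √(2.6² + 2.6²) = 3.677
|(j2.6)² + 314(j2.6) + 111600| = |1.1159e+05 + j816.4| = 1.116e+05
|T(j2.6)| = 921 × 3.677 / 1.116e+05 = 0.030346
20 log₁₀(0.030346) = -30.36 dB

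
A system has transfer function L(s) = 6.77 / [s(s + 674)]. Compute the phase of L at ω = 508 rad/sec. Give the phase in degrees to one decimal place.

∠(j508 + 674) = arctan(508/674) = 37.01°
∠(j508) = 90.00°
∠L(j508) = − (37.01° + 90.00°) = -127.01°

-127.0°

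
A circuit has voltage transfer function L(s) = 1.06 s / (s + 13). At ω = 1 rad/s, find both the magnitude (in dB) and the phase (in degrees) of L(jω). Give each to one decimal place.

|L| = -21.8 dB, ∠L = 85.6°

|j1| = 1
|j1 + 13| = √(1² + 13²) = 13.04
|L(j1)| = 1.06 × 1 / 13.04 = 0.081298
20 log₁₀(0.081298) = -21.80 dB
∠(j1) = 90.00°
∠(j1 + 13) = arctan(1/13) = 4.40°
∠L(j1) = 90.00° − 4.40° = 85.60°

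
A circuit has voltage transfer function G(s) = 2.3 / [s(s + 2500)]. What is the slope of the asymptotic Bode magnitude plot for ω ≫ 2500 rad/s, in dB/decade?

With 0 zeros and 2 poles, the high-frequency asymptotic slope is 20 × (0 − 2) = -40 dB/decade.

-40 dB/decade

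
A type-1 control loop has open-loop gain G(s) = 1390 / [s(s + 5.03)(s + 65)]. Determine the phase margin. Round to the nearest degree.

Gain crossover: |G(jω)| = 1 at ω ≈ 3.49 rad/sec.
∠G(j3.49) = −90° − arctan(3.49/5.03) − arctan(3.49/65) ≈ -127.81°
PM = 180° + (-127.81°) = 52.19°

52°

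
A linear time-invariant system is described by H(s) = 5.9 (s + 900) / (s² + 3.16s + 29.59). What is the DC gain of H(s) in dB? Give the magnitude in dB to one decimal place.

H(0) = 5.9 × 900 / 29.59 = 179.45
20 log₁₀(179.45) = 45.08 dB

45.1 dB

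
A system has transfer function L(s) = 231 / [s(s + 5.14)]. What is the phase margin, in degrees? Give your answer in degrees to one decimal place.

Gain crossover: |L(jω)| = 1 at ω ≈ 14.8 rad s⁻¹.
∠L(j14.8) = −90° − arctan(14.8/5.14) ≈ -160.81°
PM = 180° + (-160.81°) = 19.19°

19.2 deg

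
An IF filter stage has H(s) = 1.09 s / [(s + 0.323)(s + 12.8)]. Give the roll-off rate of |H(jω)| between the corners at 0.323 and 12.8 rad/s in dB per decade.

In this band the factors already past their corner are: 1 differentiator zero, pole at 0.323; net slope = 0 dB/decade.

0 dB/decade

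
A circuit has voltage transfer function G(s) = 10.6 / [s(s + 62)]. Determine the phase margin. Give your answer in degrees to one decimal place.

Gain crossover: |G(jω)| = 1 at ω ≈ 0.171 rad s⁻¹.
∠G(j0.171) = −90° − arctan(0.171/62) ≈ -90.16°
PM = 180° + (-90.16°) = 89.84°

89.8°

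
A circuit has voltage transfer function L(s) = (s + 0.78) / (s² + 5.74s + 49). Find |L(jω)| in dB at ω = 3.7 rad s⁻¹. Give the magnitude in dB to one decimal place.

-20.7 dB

|j3.7 + 0.78| = √(3.7² + 0.78²) = 3.781
|(j3.7)² + 5.74(j3.7) + 49| = |35.31 + j21.238| = 41.2
|L(j3.7)| = 1 × 3.781 / 41.2 = 0.091769
20 log₁₀(0.091769) = -20.75 dB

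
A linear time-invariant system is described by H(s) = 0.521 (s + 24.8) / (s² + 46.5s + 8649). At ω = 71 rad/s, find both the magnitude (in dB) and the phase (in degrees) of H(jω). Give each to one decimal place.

|H| = -41.9 dB, ∠H = 28.3°

|j71 + 24.8| = √(71² + 24.8²) = 75.21
|(j71)² + 46.5(j71) + 8649| = |3608 + j3301.5| = 4891
|H(j71)| = 0.521 × 75.21 / 4891 = 0.0080119
20 log₁₀(0.0080119) = -41.93 dB
∠(j71 + 24.8) = arctan(71/24.8) = 70.75°
∠[(j71)² + 46.5(j71) + 8649] = ∠[3608 + j3301.5] = 42.46°
∠H(j71) = 70.75° − 42.46° = 28.29°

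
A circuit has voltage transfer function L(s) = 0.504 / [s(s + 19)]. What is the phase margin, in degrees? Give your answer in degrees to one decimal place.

Gain crossover: |L(jω)| = 1 at ω ≈ 0.0265 rad/s.
∠L(j0.0265) = −90° − arctan(0.0265/19) ≈ -90.08°
PM = 180° + (-90.08°) = 89.92°

89.9°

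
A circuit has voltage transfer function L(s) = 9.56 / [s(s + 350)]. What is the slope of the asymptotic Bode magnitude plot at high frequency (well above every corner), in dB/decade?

With 0 zeros and 2 poles, the high-frequency asymptotic slope is 20 × (0 − 2) = -40 dB/decade.

-40 dB/decade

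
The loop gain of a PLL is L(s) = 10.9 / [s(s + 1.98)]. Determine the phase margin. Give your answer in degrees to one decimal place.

33.3 deg

Gain crossover: |L(jω)| = 1 at ω ≈ 3.02 rad s⁻¹.
∠L(j3.02) = −90° − arctan(3.02/1.98) ≈ -146.74°
PM = 180° + (-146.74°) = 33.26°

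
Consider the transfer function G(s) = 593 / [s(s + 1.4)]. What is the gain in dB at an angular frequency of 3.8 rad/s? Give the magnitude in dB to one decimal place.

31.7 dB

|j3.8 + 1.4| = √(3.8² + 1.4²) = 4.05
|j3.8| = 3.8
|G(j3.8)| = 593 / (4.05 × 3.8) = 38.534
20 log₁₀(38.534) = 31.72 dB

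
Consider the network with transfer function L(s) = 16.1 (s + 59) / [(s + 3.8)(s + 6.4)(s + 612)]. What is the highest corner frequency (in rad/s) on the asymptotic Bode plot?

Break frequencies occur at each pole and zero magnitude: 3.8 rad/s, 6.4 rad/s, 59 rad/s, 612 rad/s.
The highest is 612 rad/s.

612 rad/s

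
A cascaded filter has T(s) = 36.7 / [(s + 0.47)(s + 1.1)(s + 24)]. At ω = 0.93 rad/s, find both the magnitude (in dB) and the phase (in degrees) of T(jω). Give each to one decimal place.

|T| = 0.2 dB, ∠T = -105.6°

|j0.93 + 0.47| = √(0.93² + 0.47²) = 1.042
|j0.93 + 1.1| = √(0.93² + 1.1²) = 1.44
|j0.93 + 24| = √(0.93² + 24²) = 24.02
|T(j0.93)| = 36.7 / (1.042 × 1.44 × 24.02) = 1.018
20 log₁₀(1.018) = 0.16 dB
∠(j0.93 + 0.47) = arctan(0.93/0.47) = 63.19°
∠(j0.93 + 1.1) = arctan(0.93/1.1) = 40.21°
∠(j0.93 + 24) = arctan(0.93/24) = 2.22°
∠T(j0.93) = − (63.19° + 40.21° + 2.22°) = -105.62°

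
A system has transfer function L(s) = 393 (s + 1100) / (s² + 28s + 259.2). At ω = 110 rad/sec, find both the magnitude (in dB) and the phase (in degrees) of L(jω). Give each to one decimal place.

|L| = 31.0 dB, ∠L = -159.7 deg

|j110 + 1100| = √(110² + 1100²) = 1105
|(j110)² + 28(j110) + 259.2| = |-11841 + j3080| = 1.223e+04
|L(j110)| = 393 × 1105 / 1.223e+04 = 35.51
20 log₁₀(35.51) = 31.01 dB
∠(j110 + 1100) = arctan(110/1100) = 5.71°
∠[(j110)² + 28(j110) + 259.2] = ∠[-11841 + j3080] = 165.42°
∠L(j110) = 5.71° − 165.42° = -159.71°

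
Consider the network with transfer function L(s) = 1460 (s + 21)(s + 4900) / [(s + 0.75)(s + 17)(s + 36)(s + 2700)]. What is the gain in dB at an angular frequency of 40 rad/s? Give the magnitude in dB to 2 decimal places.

2.14 dB

|j40 + 21| = √(40² + 21²) = 45.18
|j40 + 4900| = √(40² + 4900²) = 4900
|j40 + 0.75| = √(40² + 0.75²) = 40.01
|j40 + 17| = √(40² + 17²) = 43.46
|j40 + 36| = √(40² + 36²) = 53.81
|j40 + 2700| = √(40² + 2700²) = 2700
|L(j40)| = 1460 × 45.18 × 4900 / (40.01 × 43.46 × 53.81 × 2700) = 1.2792
20 log₁₀(1.2792) = 2.138 dB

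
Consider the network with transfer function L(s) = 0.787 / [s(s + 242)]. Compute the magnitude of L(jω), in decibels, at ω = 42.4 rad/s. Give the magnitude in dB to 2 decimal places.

|j42.4 + 242| = √(42.4² + 242²) = 245.7
|j42.4| = 42.4
|L(j42.4)| = 0.787 / (245.7 × 42.4) = 7.5549e-05
20 log₁₀(7.5549e-05) = -82.435 dB

-82.44 dB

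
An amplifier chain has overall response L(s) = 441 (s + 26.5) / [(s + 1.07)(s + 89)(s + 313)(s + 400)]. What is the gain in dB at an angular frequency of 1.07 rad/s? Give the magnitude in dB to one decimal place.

-63.2 dB

|j1.07 + 26.5| = √(1.07² + 26.5²) = 26.52
|j1.07 + 1.07| = √(1.07² + 1.07²) = 1.513
|j1.07 + 89| = √(1.07² + 89²) = 89.01
|j1.07 + 313| = √(1.07² + 313²) = 313
|j1.07 + 400| = √(1.07² + 400²) = 400
|L(j1.07)| = 441 × 26.52 / (1.513 × 89.01 × 313 × 400) = 0.0006936
20 log₁₀(0.0006936) = -63.18 dB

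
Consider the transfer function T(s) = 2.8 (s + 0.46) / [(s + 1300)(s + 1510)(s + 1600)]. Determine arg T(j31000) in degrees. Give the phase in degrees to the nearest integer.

-172°

∠(j31000 + 0.46) = arctan(31000/0.46) = 90.00°
∠(j31000 + 1300) = arctan(31000/1300) = 87.60°
∠(j31000 + 1510) = arctan(31000/1510) = 87.21°
∠(j31000 + 1600) = arctan(31000/1600) = 87.05°
∠T(j31000) = 90.00° − (87.60° + 87.21° + 87.05°) = -171.86°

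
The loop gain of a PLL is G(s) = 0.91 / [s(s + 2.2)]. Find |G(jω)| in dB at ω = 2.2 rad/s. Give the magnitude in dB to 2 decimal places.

|j2.2 + 2.2| = √(2.2² + 2.2²) = 3.111
|j2.2| = 2.2
|G(j2.2)| = 0.91 / (3.111 × 2.2) = 0.13295
20 log₁₀(0.13295) = -17.526 dB

-17.53 dB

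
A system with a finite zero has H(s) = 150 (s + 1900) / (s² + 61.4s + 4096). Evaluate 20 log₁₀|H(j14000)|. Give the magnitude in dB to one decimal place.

|j14000 + 1900| = √(14000² + 1900²) = 1.413e+04
|(j14000)² + 61.4(j14000) + 4096| = |-1.96e+08 + j8.596e+05| = 1.96e+08
|H(j14000)| = 150 × 1.413e+04 / 1.96e+08 = 0.010813
20 log₁₀(0.010813) = -39.32 dB

-39.3 dB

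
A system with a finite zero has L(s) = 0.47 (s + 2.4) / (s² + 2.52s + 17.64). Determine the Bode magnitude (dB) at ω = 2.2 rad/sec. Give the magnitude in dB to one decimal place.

|j2.2 + 2.4| = √(2.2² + 2.4²) = 3.256
|(j2.2)² + 2.52(j2.2) + 17.64| = |12.8 + j5.544| = 13.95
|L(j2.2)| = 0.47 × 3.256 / 13.95 = 0.1097
20 log₁₀(0.1097) = -19.20 dB

-19.2 dB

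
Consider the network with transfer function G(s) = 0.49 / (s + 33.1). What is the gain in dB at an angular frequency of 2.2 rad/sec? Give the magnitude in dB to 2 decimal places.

|j2.2 + 33.1| = √(2.2² + 33.1²) = 33.17
|G(j2.2)| = 0.49 / 33.17 = 0.014771
20 log₁₀(0.014771) = -36.612 dB

-36.61 dB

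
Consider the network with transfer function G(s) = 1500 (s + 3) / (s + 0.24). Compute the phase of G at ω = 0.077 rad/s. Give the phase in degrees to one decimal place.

-16.3°

∠(j0.077 + 3) = arctan(0.077/3) = 1.47°
∠(j0.077 + 0.24) = arctan(0.077/0.24) = 17.79°
∠G(j0.077) = 1.47° − 17.79° = -16.32°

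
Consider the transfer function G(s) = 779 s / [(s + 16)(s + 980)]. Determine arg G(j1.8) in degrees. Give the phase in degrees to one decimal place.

83.5°

∠(j1.8) = 90.00°
∠(j1.8 + 16) = arctan(1.8/16) = 6.42°
∠(j1.8 + 980) = arctan(1.8/980) = 0.11°
∠G(j1.8) = 90.00° − (6.42° + 0.11°) = 83.48°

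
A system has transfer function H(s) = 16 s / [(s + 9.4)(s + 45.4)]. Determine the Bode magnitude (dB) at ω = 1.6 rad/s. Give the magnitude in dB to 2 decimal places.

-24.57 dB

|j1.6| = 1.6
|j1.6 + 9.4| = √(1.6² + 9.4²) = 9.535
|j1.6 + 45.4| = √(1.6² + 45.4²) = 45.43
|H(j1.6)| = 16 × 1.6 / (9.535 × 45.43) = 0.0591
20 log₁₀(0.0591) = -24.568 dB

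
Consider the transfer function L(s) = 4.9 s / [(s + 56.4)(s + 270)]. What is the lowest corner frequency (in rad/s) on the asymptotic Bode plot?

56.4 rad/s

Break frequencies occur at each pole and zero magnitude: 56.4 rad/s, 270 rad/s.
The lowest is 56.4 rad/s.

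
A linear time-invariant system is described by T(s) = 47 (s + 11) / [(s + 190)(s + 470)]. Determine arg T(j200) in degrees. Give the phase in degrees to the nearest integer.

17 deg

∠(j200 + 11) = arctan(200/11) = 86.85°
∠(j200 + 190) = arctan(200/190) = 46.47°
∠(j200 + 470) = arctan(200/470) = 23.05°
∠T(j200) = 86.85° − (46.47° + 23.05°) = 17.33°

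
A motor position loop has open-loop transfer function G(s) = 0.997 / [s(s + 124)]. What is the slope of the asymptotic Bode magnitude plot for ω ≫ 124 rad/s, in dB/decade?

-40 dB/decade

With 0 zeros and 2 poles, the high-frequency asymptotic slope is 20 × (0 − 2) = -40 dB/decade.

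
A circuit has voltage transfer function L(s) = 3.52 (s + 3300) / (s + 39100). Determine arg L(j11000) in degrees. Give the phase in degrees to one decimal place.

57.6°

∠(j11000 + 3300) = arctan(11000/3300) = 73.30°
∠(j11000 + 39100) = arctan(11000/39100) = 15.71°
∠L(j11000) = 73.30° − 15.71° = 57.59°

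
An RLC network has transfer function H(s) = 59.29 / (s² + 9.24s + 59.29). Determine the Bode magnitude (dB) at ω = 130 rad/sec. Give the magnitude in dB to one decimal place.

-49.1 dB

|(j130)² + 9.24(j130) + 59.29| = |-16841 + j1201.2| = 1.688e+04
|H(j130)| = 59.29 / 1.688e+04 = 0.0035117
20 log₁₀(0.0035117) = -49.09 dB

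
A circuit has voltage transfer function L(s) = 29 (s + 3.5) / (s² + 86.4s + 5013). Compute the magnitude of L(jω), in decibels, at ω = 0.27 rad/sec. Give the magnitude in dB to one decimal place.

-33.8 dB

|j0.27 + 3.5| = √(0.27² + 3.5²) = 3.51
|(j0.27)² + 86.4(j0.27) + 5013| = |5012.9 + j23.328| = 5013
|L(j0.27)| = 29 × 3.51 / 5013 = 0.020308
20 log₁₀(0.020308) = -33.85 dB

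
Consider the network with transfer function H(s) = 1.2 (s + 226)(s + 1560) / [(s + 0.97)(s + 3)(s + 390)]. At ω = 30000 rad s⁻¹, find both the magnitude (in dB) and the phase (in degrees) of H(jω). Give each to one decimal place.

|H| = -87.9 dB, ∠H = -92.7°

|j30000 + 226| = √(30000² + 226²) = 3e+04
|j30000 + 1560| = √(30000² + 1560²) = 3.004e+04
|j30000 + 0.97| = √(30000² + 0.97²) = 3e+04
|j30000 + 3| = √(30000² + 3²) = 3e+04
|j30000 + 390| = √(30000² + 390²) = 3e+04
|H(j30000)| = 1.2 × 3e+04 × 3.004e+04 / (3e+04 × 3e+04 × 3e+04) = 4.0052e-05
20 log₁₀(4.0052e-05) = -87.95 dB
∠(j30000 + 226) = arctan(30000/226) = 89.57°
∠(j30000 + 1560) = arctan(30000/1560) = 87.02°
∠(j30000 + 0.97) = arctan(30000/0.97) = 90.00°
∠(j30000 + 3) = arctan(30000/3) = 89.99°
∠(j30000 + 390) = arctan(30000/390) = 89.26°
∠H(j30000) = 89.57° + 87.02° − (90.00° + 89.99° + 89.26°) = -92.66°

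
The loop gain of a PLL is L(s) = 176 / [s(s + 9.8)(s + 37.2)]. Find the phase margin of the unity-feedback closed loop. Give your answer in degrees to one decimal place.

86.4°

Gain crossover: |L(jω)| = 1 at ω ≈ 0.482 rad s⁻¹.
∠L(j0.482) = −90° − arctan(0.482/9.8) − arctan(0.482/37.2) ≈ -93.56°
PM = 180° + (-93.56°) = 86.44°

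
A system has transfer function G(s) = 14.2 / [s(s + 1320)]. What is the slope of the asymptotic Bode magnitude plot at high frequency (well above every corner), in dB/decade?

With 0 zeros and 2 poles, the high-frequency asymptotic slope is 20 × (0 − 2) = -40 dB/decade.

-40 dB/decade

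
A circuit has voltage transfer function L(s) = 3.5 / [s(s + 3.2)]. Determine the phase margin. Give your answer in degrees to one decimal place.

Gain crossover: |L(jω)| = 1 at ω ≈ 1.04 rad/s.
∠L(j1.04) = −90° − arctan(1.04/3.2) ≈ -108.01°
PM = 180° + (-108.01°) = 71.99°

72.0 deg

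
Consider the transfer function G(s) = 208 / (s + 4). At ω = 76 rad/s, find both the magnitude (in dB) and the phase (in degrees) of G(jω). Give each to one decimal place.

|j76 + 4| = √(76² + 4²) = 76.11
|G(j76)| = 208 / 76.11 = 2.7331
20 log₁₀(2.7331) = 8.73 dB
∠(j76 + 4) = arctan(76/4) = 86.99°
∠G(j76) = −86.99° = -86.99°

|G| = 8.7 dB, ∠G = -87.0°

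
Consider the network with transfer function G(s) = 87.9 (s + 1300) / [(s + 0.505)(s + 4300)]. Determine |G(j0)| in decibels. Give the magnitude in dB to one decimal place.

34.4 dB

G(0) = 87.9 × 1300 / (0.505 × 4300) = 52.623
20 log₁₀(52.623) = 34.42 dB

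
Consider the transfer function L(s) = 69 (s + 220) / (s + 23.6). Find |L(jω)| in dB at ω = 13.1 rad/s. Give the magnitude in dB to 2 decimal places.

55.02 dB

|j13.1 + 220| = √(13.1² + 220²) = 220.4
|j13.1 + 23.6| = √(13.1² + 23.6²) = 26.99
|L(j13.1)| = 69 × 220.4 / 26.99 = 563.38
20 log₁₀(563.38) = 55.016 dB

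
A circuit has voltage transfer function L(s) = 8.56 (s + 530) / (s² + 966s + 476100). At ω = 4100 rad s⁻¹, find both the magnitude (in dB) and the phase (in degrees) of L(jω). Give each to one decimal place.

|L| = -53.5 dB, ∠L = -83.7°

|j4100 + 530| = √(4100² + 530²) = 4134
|(j4100)² + 966(j4100) + 476100| = |-1.6334e+07 + j3.9606e+06| = 1.681e+07
|L(j4100)| = 8.56 × 4134 / 1.681e+07 = 0.0021055
20 log₁₀(0.0021055) = -53.53 dB
∠(j4100 + 530) = arctan(4100/530) = 82.63°
∠[(j4100)² + 966(j4100) + 476100] = ∠[-1.6334e+07 + j3.9606e+06] = 166.37°
∠L(j4100) = 82.63° − 166.37° = -83.74°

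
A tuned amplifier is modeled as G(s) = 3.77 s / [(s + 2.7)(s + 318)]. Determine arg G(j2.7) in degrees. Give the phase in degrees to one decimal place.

∠(j2.7) = 90.00°
∠(j2.7 + 2.7) = arctan(2.7/2.7) = 45.00°
∠(j2.7 + 318) = arctan(2.7/318) = 0.49°
∠G(j2.7) = 90.00° − (45.00° + 0.49°) = 44.51°

44.5°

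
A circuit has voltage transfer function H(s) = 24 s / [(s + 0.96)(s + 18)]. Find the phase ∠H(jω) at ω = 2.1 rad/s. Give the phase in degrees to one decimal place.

∠(j2.1) = 90.00°
∠(j2.1 + 0.96) = arctan(2.1/0.96) = 65.43°
∠(j2.1 + 18) = arctan(2.1/18) = 6.65°
∠H(j2.1) = 90.00° − (65.43° + 6.65°) = 17.91°

17.9°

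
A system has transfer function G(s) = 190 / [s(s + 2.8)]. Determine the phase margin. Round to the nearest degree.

12 deg

Gain crossover: |G(jω)| = 1 at ω ≈ 13.6 rad/s.
∠G(j13.6) = −90° − arctan(13.6/2.8) ≈ -168.40°
PM = 180° + (-168.40°) = 11.60°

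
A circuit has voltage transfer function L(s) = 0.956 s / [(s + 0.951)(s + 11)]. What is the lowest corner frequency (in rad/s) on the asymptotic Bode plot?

0.951 rad/s

Break frequencies occur at each pole and zero magnitude: 0.951 rad/s, 11 rad/s.
The lowest is 0.951 rad/s.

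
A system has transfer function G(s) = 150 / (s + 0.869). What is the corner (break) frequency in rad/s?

0.869 rad/s

The single real pole at s = −0.869 gives a corner at ω = 0.869 rad/s.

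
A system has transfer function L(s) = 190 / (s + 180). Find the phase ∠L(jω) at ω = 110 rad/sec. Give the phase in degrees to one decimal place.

-31.4°

∠(j110 + 180) = arctan(110/180) = 31.43°
∠L(j110) = −31.43° = -31.43°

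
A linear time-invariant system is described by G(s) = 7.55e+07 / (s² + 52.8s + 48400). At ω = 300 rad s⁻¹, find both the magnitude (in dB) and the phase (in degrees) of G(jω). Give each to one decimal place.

|G| = 64.6 dB, ∠G = -159.2°

|(j300)² + 52.8(j300) + 48400| = |-41600 + j15840| = 4.451e+04
|G(j300)| = 7.55e+07 / 4.451e+04 = 1696.1
20 log₁₀(1696.1) = 64.59 dB
∠[(j300)² + 52.8(j300) + 48400] = ∠[-41600 + j15840] = 159.15°
∠G(j300) = −159.15° = -159.15°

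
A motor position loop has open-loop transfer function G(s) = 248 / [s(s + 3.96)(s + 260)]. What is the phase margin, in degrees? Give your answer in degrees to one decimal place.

Gain crossover: |G(jω)| = 1 at ω ≈ 0.24 rad/s.
∠G(j0.24) = −90° − arctan(0.24/3.96) − arctan(0.24/260) ≈ -93.53°
PM = 180° + (-93.53°) = 86.47°

86.5 deg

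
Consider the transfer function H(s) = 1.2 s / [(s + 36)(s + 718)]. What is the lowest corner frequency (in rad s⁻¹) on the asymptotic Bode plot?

Break frequencies occur at each pole and zero magnitude: 36 rad s⁻¹, 718 rad s⁻¹.
The lowest is 36 rad s⁻¹.

36 rad s⁻¹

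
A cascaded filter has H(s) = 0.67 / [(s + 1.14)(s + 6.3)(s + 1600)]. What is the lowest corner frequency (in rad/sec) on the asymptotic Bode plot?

Break frequencies occur at each pole and zero magnitude: 1.14 rad/sec, 6.3 rad/sec, 1600 rad/sec.
The lowest is 1.14 rad/sec.

1.14 rad/sec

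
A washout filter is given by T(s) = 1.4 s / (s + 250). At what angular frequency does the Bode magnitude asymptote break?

The single real pole at s = −250 gives a corner at ω = 250 rad/sec.

250 rad/sec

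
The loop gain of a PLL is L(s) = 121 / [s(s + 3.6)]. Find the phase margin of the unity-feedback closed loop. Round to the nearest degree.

Gain crossover: |L(jω)| = 1 at ω ≈ 10.7 rad/s.
∠L(j10.7) = −90° − arctan(10.7/3.6) ≈ -161.42°
PM = 180° + (-161.42°) = 18.58°

19 deg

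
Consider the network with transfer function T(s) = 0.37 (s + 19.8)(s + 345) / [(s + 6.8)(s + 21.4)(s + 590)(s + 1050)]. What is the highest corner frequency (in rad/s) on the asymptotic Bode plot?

Break frequencies occur at each pole and zero magnitude: 6.8 rad/s, 19.8 rad/s, 21.4 rad/s, 345 rad/s, 590 rad/s, 1050 rad/s.
The highest is 1050 rad/s.

1050 rad/s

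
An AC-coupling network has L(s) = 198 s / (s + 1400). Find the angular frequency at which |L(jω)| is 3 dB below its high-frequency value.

1400 rad/s

For a single-pole high-pass, the −3 dB point is at the pole: ω = 1400 rad/s.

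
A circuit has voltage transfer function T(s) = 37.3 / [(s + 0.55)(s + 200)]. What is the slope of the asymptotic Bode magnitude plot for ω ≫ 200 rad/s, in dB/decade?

-40 dB/decade

With 0 zeros and 2 poles, the high-frequency asymptotic slope is 20 × (0 − 2) = -40 dB/decade.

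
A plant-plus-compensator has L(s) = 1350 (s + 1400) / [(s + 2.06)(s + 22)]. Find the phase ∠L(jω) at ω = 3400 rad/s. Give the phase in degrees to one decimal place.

-112.0 deg

∠(j3400 + 1400) = arctan(3400/1400) = 67.62°
∠(j3400 + 2.06) = arctan(3400/2.06) = 89.97°
∠(j3400 + 22) = arctan(3400/22) = 89.63°
∠L(j3400) = 67.62° − (89.97° + 89.63°) = -111.97°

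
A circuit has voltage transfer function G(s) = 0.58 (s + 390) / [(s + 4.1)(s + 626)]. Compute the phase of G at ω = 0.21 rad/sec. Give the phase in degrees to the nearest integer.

-3 deg

∠(j0.21 + 390) = arctan(0.21/390) = 0.03°
∠(j0.21 + 4.1) = arctan(0.21/4.1) = 2.93°
∠(j0.21 + 626) = arctan(0.21/626) = 0.02°
∠G(j0.21) = 0.03° − (2.93° + 0.02°) = -2.92°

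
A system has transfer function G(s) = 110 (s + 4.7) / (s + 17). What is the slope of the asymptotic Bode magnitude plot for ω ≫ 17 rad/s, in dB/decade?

0 dB/decade

With 1 zero and 1 pole, the high-frequency asymptotic slope is 20 × (1 − 1) = 0 dB/decade.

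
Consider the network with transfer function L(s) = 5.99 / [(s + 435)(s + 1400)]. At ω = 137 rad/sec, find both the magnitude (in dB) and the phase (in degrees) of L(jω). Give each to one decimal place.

|j137 + 435| = √(137² + 435²) = 456.1
|j137 + 1400| = √(137² + 1400²) = 1407
|L(j137)| = 5.99 / (456.1 × 1407) = 9.3369e-06
20 log₁₀(9.3369e-06) = -100.60 dB
∠(j137 + 435) = arctan(137/435) = 17.48°
∠(j137 + 1400) = arctan(137/1400) = 5.59°
∠L(j137) = − (17.48° + 5.59°) = -23.07°

|L| = -100.6 dB, ∠L = -23.1°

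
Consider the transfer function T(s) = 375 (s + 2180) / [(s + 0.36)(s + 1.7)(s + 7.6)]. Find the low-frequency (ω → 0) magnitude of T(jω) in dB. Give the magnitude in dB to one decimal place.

104.9 dB

T(0) = 375 × 2180 / (0.36 × 1.7 × 7.6) = 1.7576e+05
20 log₁₀(1.7576e+05) = 104.90 dB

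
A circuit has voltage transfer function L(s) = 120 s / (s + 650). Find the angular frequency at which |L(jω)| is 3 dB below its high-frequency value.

For a single-pole high-pass, the −3 dB point is at the pole: ω = 650 rad/s.

650 rad/s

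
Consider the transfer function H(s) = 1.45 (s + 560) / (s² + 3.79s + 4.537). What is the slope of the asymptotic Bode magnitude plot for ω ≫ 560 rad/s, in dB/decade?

With 1 zero and 2 poles, the high-frequency asymptotic slope is 20 × (1 − 2) = -20 dB/decade.

-20 dB/decade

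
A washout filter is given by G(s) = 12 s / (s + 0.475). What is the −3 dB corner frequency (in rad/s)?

For a single-pole high-pass, the −3 dB point is at the pole: ω = 0.475 rad/s.

0.475 rad/s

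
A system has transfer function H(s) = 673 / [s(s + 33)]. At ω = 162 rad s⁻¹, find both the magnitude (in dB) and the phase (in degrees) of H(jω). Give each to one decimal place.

|j162 + 33| = √(162² + 33²) = 165.3
|j162| = 162
|H(j162)| = 673 / (165.3 × 162) = 0.025128
20 log₁₀(0.025128) = -32.00 dB
∠(j162 + 33) = arctan(162/33) = 78.49°
∠(j162) = 90.00°
∠H(j162) = − (78.49° + 90.00°) = -168.49°

|H| = -32.0 dB, ∠H = -168.5°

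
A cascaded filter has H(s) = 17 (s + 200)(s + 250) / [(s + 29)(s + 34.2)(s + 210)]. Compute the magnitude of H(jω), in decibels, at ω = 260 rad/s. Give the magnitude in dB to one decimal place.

|j260 + 200| = √(260² + 200²) = 328
|j260 + 250| = √(260² + 250²) = 360.7
|j260 + 29| = √(260² + 29²) = 261.6
|j260 + 34.2| = √(260² + 34.2²) = 262.2
|j260 + 210| = √(260² + 210²) = 334.2
|H(j260)| = 17 × 328 × 360.7 / (261.6 × 262.2 × 334.2) = 0.087722
20 log₁₀(0.087722) = -21.14 dB

-21.1 dB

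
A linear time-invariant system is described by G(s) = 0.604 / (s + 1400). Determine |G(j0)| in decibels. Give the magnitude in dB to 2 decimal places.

G(0) = 0.604 / 1400 = 0.00043143
20 log₁₀(0.00043143) = -67.302 dB

-67.30 dB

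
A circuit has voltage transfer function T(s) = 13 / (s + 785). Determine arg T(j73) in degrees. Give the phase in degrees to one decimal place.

∠(j73 + 785) = arctan(73/785) = 5.31°
∠T(j73) = −5.31° = -5.31°

-5.3°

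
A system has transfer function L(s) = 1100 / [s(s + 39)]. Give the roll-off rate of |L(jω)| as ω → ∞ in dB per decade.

-40 dB/decade

With 0 zeros and 2 poles, the high-frequency asymptotic slope is 20 × (0 − 2) = -40 dB/decade.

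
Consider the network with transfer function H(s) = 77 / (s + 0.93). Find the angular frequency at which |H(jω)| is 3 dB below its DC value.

For a single-pole low-pass, the −3 dB point is at the pole: ω = 0.93 rad/s.

0.93 rad/s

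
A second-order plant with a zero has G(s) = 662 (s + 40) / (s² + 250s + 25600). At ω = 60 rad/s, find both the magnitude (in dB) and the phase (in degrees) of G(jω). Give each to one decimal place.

|j60 + 40| = √(60² + 40²) = 72.11
|(j60)² + 250(j60) + 25600| = |22000 + j15000| = 2.663e+04
|G(j60)| = 662 × 72.11 / 2.663e+04 = 1.7928
20 log₁₀(1.7928) = 5.07 dB
∠(j60 + 40) = arctan(60/40) = 56.31°
∠[(j60)² + 250(j60) + 25600] = ∠[22000 + j15000] = 34.29°
∠G(j60) = 56.31° − 34.29° = 22.02°

|G| = 5.1 dB, ∠G = 22.0°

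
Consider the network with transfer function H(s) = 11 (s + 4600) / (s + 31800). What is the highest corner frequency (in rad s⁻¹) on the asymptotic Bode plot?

Break frequencies occur at each pole and zero magnitude: 4600 rad s⁻¹, 31800 rad s⁻¹.
The highest is 31800 rad s⁻¹.

31800 rad s⁻¹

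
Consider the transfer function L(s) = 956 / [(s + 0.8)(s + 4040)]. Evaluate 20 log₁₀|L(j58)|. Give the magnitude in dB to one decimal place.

-47.8 dB

|j58 + 0.8| = √(58² + 0.8²) = 58.01
|j58 + 4040| = √(58² + 4040²) = 4040
|L(j58)| = 956 / (58.01 × 4040) = 0.0040791
20 log₁₀(0.0040791) = -47.79 dB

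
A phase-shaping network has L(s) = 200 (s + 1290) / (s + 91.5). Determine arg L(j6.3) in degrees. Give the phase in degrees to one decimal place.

-3.7°

∠(j6.3 + 1290) = arctan(6.3/1290) = 0.28°
∠(j6.3 + 91.5) = arctan(6.3/91.5) = 3.94°
∠L(j6.3) = 0.28° − 3.94° = -3.66°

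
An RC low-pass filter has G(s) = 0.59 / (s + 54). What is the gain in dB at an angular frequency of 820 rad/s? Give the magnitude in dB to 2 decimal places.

|j820 + 54| = √(820² + 54²) = 821.8
|G(j820)| = 0.59 / 821.8 = 0.00071796
20 log₁₀(0.00071796) = -62.878 dB

-62.88 dB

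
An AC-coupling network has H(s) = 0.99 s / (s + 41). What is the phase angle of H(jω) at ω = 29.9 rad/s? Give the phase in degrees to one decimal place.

∠(j29.9) = 90.00°
∠(j29.9 + 41) = arctan(29.9/41) = 36.10°
∠H(j29.9) = 90.00° − 36.10° = 53.90°

53.9°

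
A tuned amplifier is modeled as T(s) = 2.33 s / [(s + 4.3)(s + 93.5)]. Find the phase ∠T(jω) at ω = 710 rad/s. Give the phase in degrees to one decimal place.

∠(j710) = 90.00°
∠(j710 + 4.3) = arctan(710/4.3) = 89.65°
∠(j710 + 93.5) = arctan(710/93.5) = 82.50°
∠T(j710) = 90.00° − (89.65° + 82.50°) = -82.15°

-82.2 deg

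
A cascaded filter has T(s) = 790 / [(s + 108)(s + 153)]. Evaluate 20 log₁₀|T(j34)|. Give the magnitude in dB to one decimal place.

-27.0 dB

|j34 + 108| = √(34² + 108²) = 113.2
|j34 + 153| = √(34² + 153²) = 156.7
|T(j34)| = 790 / (113.2 × 156.7) = 0.044517
20 log₁₀(0.044517) = -27.03 dB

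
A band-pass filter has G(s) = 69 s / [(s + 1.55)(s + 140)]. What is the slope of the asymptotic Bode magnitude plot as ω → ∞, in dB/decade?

-20 dB/decade

With 1 zero and 2 poles, the high-frequency asymptotic slope is 20 × (1 − 2) = -20 dB/decade.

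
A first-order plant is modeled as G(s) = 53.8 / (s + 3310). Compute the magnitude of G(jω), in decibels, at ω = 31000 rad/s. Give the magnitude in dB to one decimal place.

-55.3 dB

|j31000 + 3310| = √(31000² + 3310²) = 3.118e+04
|G(j31000)| = 53.8 / 3.118e+04 = 0.0017257
20 log₁₀(0.0017257) = -55.26 dB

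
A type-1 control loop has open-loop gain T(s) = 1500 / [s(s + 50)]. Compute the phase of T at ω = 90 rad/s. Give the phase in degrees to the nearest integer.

∠(j90 + 50) = arctan(90/50) = 60.95°
∠(j90) = 90.00°
∠T(j90) = − (60.95° + 90.00°) = -150.95°

-151 deg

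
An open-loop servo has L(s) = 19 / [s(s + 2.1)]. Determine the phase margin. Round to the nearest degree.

Gain crossover: |L(jω)| = 1 at ω ≈ 4.11 rad s⁻¹.
∠L(j4.11) = −90° − arctan(4.11/2.1) ≈ -152.96°
PM = 180° + (-152.96°) = 27.04°

27°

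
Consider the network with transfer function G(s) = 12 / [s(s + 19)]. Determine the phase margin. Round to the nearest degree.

Gain crossover: |G(jω)| = 1 at ω ≈ 0.631 rad/s.
∠G(j0.631) = −90° − arctan(0.631/19) ≈ -91.90°
PM = 180° + (-91.90°) = 88.10°

88°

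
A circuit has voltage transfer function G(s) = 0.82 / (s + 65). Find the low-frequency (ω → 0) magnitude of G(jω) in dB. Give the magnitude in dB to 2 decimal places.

G(0) = 0.82 / 65 = 0.012615
20 log₁₀(0.012615) = -37.982 dB

-37.98 dB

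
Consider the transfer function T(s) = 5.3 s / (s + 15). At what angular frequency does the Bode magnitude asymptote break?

15 rad/s

The single real pole at s = −15 gives a corner at ω = 15 rad/s.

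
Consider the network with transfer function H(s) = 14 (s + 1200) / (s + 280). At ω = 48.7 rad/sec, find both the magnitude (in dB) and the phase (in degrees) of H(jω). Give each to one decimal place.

|H| = 35.4 dB, ∠H = -7.5°

|j48.7 + 1200| = √(48.7² + 1200²) = 1201
|j48.7 + 280| = √(48.7² + 280²) = 284.2
|H(j48.7)| = 14 × 1201 / 284.2 = 59.161
20 log₁₀(59.161) = 35.44 dB
∠(j48.7 + 1200) = arctan(48.7/1200) = 2.32°
∠(j48.7 + 280) = arctan(48.7/280) = 9.87°
∠H(j48.7) = 2.32° − 9.87° = -7.54°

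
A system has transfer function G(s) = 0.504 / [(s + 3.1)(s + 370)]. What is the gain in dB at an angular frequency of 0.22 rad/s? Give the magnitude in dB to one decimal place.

-67.2 dB

|j0.22 + 3.1| = √(0.22² + 3.1²) = 3.108
|j0.22 + 370| = √(0.22² + 370²) = 370
|G(j0.22)| = 0.504 / (3.108 × 370) = 0.0004383
20 log₁₀(0.0004383) = -67.16 dB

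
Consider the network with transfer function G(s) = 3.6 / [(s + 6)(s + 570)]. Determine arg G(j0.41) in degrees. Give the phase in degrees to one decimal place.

∠(j0.41 + 6) = arctan(0.41/6) = 3.91°
∠(j0.41 + 570) = arctan(0.41/570) = 0.04°
∠G(j0.41) = − (3.91° + 0.04°) = -3.95°

-4.0°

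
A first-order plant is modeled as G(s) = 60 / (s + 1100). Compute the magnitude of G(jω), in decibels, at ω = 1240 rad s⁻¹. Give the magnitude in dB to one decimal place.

|j1240 + 1100| = √(1240² + 1100²) = 1658
|G(j1240)| = 60 / 1658 = 0.036197
20 log₁₀(0.036197) = -28.83 dB

-28.8 dB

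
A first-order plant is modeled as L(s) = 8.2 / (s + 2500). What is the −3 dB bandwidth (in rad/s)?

For a single-pole low-pass, the −3 dB point is at the pole: ω = 2500 rad/s.

2500 rad/s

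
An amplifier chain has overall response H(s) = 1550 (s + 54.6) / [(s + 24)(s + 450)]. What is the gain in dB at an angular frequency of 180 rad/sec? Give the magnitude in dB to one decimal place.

10.4 dB

|j180 + 54.6| = √(180² + 54.6²) = 188.1
|j180 + 24| = √(180² + 24²) = 181.6
|j180 + 450| = √(180² + 450²) = 484.7
|H(j180)| = 1550 × 188.1 / (181.6 × 484.7) = 3.3127
20 log₁₀(3.3127) = 10.40 dB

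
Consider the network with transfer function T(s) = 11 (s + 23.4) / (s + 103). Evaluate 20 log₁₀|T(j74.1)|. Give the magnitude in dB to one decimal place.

|j74.1 + 23.4| = √(74.1² + 23.4²) = 77.71
|j74.1 + 103| = √(74.1² + 103²) = 126.9
|T(j74.1)| = 11 × 77.71 / 126.9 = 6.7366
20 log₁₀(6.7366) = 16.57 dB

16.6 dB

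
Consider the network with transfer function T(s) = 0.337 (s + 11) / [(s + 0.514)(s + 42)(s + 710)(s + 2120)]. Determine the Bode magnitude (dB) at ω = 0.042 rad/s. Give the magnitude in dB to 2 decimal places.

|j0.042 + 11| = √(0.042² + 11²) = 11
|j0.042 + 0.514| = √(0.042² + 0.514²) = 0.5157
|j0.042 + 42| = √(0.042² + 42²) = 42
|j0.042 + 710| = √(0.042² + 710²) = 710
|j0.042 + 2120| = √(0.042² + 2120²) = 2120
|T(j0.042)| = 0.337 × 11 / (0.5157 × 42 × 710 × 2120) = 1.137e-07
20 log₁₀(1.137e-07) = -138.885 dB

-138.88 dB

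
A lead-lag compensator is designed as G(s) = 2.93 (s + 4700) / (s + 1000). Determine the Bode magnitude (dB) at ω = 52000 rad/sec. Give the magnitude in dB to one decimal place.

|j52000 + 4700| = √(52000² + 4700²) = 5.221e+04
|j52000 + 1000| = √(52000² + 1000²) = 5.201e+04
|G(j52000)| = 2.93 × 5.221e+04 / 5.201e+04 = 2.9414
20 log₁₀(2.9414) = 9.37 dB

9.4 dB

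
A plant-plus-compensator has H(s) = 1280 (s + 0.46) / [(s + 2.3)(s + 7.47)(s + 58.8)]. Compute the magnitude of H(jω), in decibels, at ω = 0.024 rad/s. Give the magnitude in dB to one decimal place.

|j0.024 + 0.46| = √(0.024² + 0.46²) = 0.4606
|j0.024 + 2.3| = √(0.024² + 2.3²) = 2.3
|j0.024 + 7.47| = √(0.024² + 7.47²) = 7.47
|j0.024 + 58.8| = √(0.024² + 58.8²) = 58.8
|H(j0.024)| = 1280 × 0.4606 / (2.3 × 7.47 × 58.8) = 0.58359
20 log₁₀(0.58359) = -4.68 dB

-4.7 dB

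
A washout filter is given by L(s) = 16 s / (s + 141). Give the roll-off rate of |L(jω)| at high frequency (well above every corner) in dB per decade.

0 dB/decade

With 1 zero and 1 pole, the high-frequency asymptotic slope is 20 × (1 − 1) = 0 dB/decade.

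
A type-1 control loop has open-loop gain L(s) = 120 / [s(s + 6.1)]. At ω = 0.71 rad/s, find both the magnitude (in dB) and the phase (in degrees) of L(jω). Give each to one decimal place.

|L| = 28.8 dB, ∠L = -96.6°

|j0.71 + 6.1| = √(0.71² + 6.1²) = 6.141
|j0.71| = 0.71
|L(j0.71)| = 120 / (6.141 × 0.71) = 27.521
20 log₁₀(27.521) = 28.79 dB
∠(j0.71 + 6.1) = arctan(0.71/6.1) = 6.64°
∠(j0.71) = 90.00°
∠L(j0.71) = − (6.64° + 90.00°) = -96.64°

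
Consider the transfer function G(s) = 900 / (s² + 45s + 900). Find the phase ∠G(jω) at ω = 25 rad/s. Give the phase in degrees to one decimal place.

-76.3°

∠[(j25)² + 45(j25) + 900] = ∠[275 + j1125] = 76.26°
∠G(j25) = −76.26° = -76.26°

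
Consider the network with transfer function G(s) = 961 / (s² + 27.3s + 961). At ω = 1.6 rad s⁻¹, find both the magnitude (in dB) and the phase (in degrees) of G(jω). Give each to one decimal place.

|(j1.6)² + 27.3(j1.6) + 961| = |958.44 + j43.68| = 959.4
|G(j1.6)| = 961 / 959.4 = 1.0016
20 log₁₀(1.0016) = 0.01 dB
∠[(j1.6)² + 27.3(j1.6) + 961] = ∠[958.44 + j43.68] = 2.61°
∠G(j1.6) = −2.61° = -2.61°

|G| = 0.0 dB, ∠G = -2.6 deg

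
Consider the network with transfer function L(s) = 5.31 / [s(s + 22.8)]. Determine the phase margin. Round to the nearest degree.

Gain crossover: |L(jω)| = 1 at ω ≈ 0.233 rad s⁻¹.
∠L(j0.233) = −90° − arctan(0.233/22.8) ≈ -90.59°
PM = 180° + (-90.59°) = 89.41°

89°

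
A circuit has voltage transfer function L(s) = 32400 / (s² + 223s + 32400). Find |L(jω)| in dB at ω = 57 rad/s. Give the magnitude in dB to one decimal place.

|(j57)² + 223(j57) + 32400| = |29151 + j12711| = 3.18e+04
|L(j57)| = 32400 / 3.18e+04 = 1.0188
20 log₁₀(1.0188) = 0.16 dB

0.2 dB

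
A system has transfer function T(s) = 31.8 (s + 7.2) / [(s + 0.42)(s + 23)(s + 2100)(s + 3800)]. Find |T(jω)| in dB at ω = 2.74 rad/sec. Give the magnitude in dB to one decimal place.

|j2.74 + 7.2| = √(2.74² + 7.2²) = 7.704
|j2.74 + 0.42| = √(2.74² + 0.42²) = 2.772
|j2.74 + 23| = √(2.74² + 23²) = 23.16
|j2.74 + 2100| = √(2.74² + 2100²) = 2100
|j2.74 + 3800| = √(2.74² + 3800²) = 3800
|T(j2.74)| = 31.8 × 7.704 / (2.772 × 23.16 × 2100 × 3800) = 4.7813e-07
20 log₁₀(4.7813e-07) = -126.41 dB

-126.4 dB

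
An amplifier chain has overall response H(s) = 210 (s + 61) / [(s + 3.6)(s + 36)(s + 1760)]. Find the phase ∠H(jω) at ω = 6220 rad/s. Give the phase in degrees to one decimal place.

∠(j6220 + 61) = arctan(6220/61) = 89.44°
∠(j6220 + 3.6) = arctan(6220/3.6) = 89.97°
∠(j6220 + 36) = arctan(6220/36) = 89.67°
∠(j6220 + 1760) = arctan(6220/1760) = 74.20°
∠H(j6220) = 89.44° − (89.97° + 89.67° + 74.20°) = -164.40°

-164.4°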